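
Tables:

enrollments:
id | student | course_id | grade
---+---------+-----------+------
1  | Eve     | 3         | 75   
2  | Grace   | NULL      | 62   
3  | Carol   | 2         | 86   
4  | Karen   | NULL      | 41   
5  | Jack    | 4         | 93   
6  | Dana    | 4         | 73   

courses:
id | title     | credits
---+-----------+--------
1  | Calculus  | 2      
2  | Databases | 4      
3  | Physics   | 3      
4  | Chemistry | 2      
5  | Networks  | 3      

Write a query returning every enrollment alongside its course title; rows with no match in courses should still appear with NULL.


LEFT JOIN keeps every row from enrollments (the left table); where course_id has no match in courses, the course columns become NULL. Walk through each enrollment:
  - enrollment 1 (Eve): course_id=3 -> matches Physics
  - enrollment 2 (Grace): course_id=NULL, no match -> kept with NULL
  - enrollment 3 (Carol): course_id=2 -> matches Databases
  - enrollment 4 (Karen): course_id=NULL, no match -> kept with NULL
  - enrollment 5 (Jack): course_id=4 -> matches Chemistry
  - enrollment 6 (Dana): course_id=4 -> matches Chemistry
All 6 rows appear; 2 have NULL course.

SQL:
SELECT a.student, b.title AS course
FROM enrollments a
LEFT JOIN courses b ON a.course_id = b.id

Result:
student | course   
--------+----------
Eve     | Physics  
Grace   | NULL     
Carol   | Databases
Karen   | NULL     
Jack    | Chemistry
Dana    | Chemistry


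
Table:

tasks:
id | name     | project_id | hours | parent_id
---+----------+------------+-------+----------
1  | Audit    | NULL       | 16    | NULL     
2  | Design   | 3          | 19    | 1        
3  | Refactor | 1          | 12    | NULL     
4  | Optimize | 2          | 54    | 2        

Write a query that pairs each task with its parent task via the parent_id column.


This is a self-join: tasks is joined to a second copy of itself, matching each row's parent_id to another row's id. Use LEFT JOIN so rows with parent_id=NULL are kept.
  - task 1 (Audit): parent_id=NULL -> NULL
  - task 2 (Design): parent_id=1 -> Audit
  - task 3 (Refactor): parent_id=NULL -> NULL
  - task 4 (Optimize): parent_id=2 -> Design

SQL:
SELECT a.name AS item, b.name AS parent
FROM tasks a
LEFT JOIN tasks b ON a.parent_id = b.id

Result:
item     | parent
---------+-------
Audit    | NULL  
Design   | Audit 
Refactor | NULL  
Optimize | Design


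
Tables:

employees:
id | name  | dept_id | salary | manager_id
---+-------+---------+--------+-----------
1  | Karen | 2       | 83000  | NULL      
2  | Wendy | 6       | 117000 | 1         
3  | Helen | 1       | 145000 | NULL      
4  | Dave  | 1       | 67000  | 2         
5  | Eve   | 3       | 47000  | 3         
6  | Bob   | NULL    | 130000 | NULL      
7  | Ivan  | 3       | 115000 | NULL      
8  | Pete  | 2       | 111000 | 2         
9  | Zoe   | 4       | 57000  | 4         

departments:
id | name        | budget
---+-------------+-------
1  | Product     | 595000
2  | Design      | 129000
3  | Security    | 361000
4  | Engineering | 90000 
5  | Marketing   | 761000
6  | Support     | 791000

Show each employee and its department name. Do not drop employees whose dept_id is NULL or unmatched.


LEFT JOIN keeps every row from employees (the left table); where dept_id has no match in departments, the department columns become NULL. Walk through each employee:
  - employee 1 (Karen): dept_id=2 -> matches Design
  - employee 2 (Wendy): dept_id=6 -> matches Support
  - employee 3 (Helen): dept_id=1 -> matches Product
  - employee 4 (Dave): dept_id=1 -> matches Product
  - employee 5 (Eve): dept_id=3 -> matches Security
  - employee 6 (Bob): dept_id=NULL, no match -> kept with NULL
  - employee 7 (Ivan): dept_id=3 -> matches Security
  - employee 8 (Pete): dept_id=2 -> matches Design
  - employee 9 (Zoe): dept_id=4 -> matches Engineering
All 9 rows appear; 1 has NULL department.

SQL:
SELECT a.name, b.name AS department
FROM employees a
LEFT JOIN departments b ON a.dept_id = b.id

Result:
name  | department 
------+------------
Karen | Design     
Wendy | Support    
Helen | Product    
Dave  | Product    
Eve   | Security   
Bob   | NULL       
Ivan  | Security   
Pete  | Design     
Zoe   | Engineering


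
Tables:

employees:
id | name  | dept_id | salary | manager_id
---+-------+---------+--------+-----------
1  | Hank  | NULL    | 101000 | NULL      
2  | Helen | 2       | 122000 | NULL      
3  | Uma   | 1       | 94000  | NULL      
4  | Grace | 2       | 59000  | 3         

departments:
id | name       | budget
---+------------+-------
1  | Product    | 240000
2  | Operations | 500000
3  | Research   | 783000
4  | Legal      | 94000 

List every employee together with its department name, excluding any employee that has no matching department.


INNER JOIN keeps only employees rows whose dept_id matches an id in departments. Walk through each employee:
  - employee 1 (Hank): dept_id=NULL, no match -> dropped
  - employee 2 (Helen): dept_id=2 -> matches Operations
  - employee 3 (Uma): dept_id=1 -> matches Product
  - employee 4 (Grace): dept_id=2 -> matches Operations
So 1 of 4 rows is dropped.

SQL:
SELECT a.name, b.name AS department
FROM employees a
INNER JOIN departments b ON a.dept_id = b.id

Result:
name  | department
------+-----------
Helen | Operations
Uma   | Product   
Grace | Operations


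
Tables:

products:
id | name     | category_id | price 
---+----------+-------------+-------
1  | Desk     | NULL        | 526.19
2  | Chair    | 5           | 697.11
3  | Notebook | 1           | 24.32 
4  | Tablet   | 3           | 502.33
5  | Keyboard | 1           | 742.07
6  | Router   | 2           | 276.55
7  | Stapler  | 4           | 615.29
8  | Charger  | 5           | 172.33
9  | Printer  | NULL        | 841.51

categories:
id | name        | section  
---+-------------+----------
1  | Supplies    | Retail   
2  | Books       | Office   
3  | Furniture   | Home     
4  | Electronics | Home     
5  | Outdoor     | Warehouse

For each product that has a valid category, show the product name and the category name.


INNER JOIN keeps only products rows whose category_id matches an id in categories. Walk through each product:
  - product 1 (Desk): category_id=NULL, no match -> dropped
  - product 2 (Chair): category_id=5 -> matches Outdoor
  - product 3 (Notebook): category_id=1 -> matches Supplies
  - product 4 (Tablet): category_id=3 -> matches Furniture
  - product 5 (Keyboard): category_id=1 -> matches Supplies
  - product 6 (Router): category_id=2 -> matches Books
  - product 7 (Stapler): category_id=4 -> matches Electronics
  - product 8 (Charger): category_id=5 -> matches Outdoor
  - product 9 (Printer): category_id=NULL, no match -> dropped
So 2 of 9 rows are dropped.

SQL:
SELECT a.name, b.name AS category
FROM products a
INNER JOIN categories b ON a.category_id = b.id

Result:
name     | category   
---------+------------
Chair    | Outdoor    
Notebook | Supplies   
Tablet   | Furniture  
Keyboard | Supplies   
Router   | Books      
Stapler  | Electronics
Charger  | Outdoor    


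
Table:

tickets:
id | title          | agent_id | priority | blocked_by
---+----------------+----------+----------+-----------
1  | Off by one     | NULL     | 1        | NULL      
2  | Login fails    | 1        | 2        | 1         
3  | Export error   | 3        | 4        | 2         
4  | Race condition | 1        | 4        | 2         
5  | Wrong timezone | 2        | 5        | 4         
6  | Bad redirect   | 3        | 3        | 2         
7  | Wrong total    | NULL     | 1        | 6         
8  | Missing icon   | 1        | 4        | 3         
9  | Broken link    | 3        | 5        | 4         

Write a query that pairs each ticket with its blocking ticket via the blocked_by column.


This is a self-join: tickets is joined to a second copy of itself, matching each row's blocked_by to another row's id. Use LEFT JOIN so rows with blocked_by=NULL are kept.
  - ticket 1 (Off by one): blocked_by=NULL -> NULL
  - ticket 2 (Login fails): blocked_by=1 -> Off by one
  - ticket 3 (Export error): blocked_by=2 -> Login fails
  - ticket 4 (Race condition): blocked_by=2 -> Login fails
  - ticket 5 (Wrong timezone): blocked_by=4 -> Race condition
  - ticket 6 (Bad redirect): blocked_by=2 -> Login fails
  - ticket 7 (Wrong total): blocked_by=6 -> Bad redirect
  - ticket 8 (Missing icon): blocked_by=3 -> Export error
  - ticket 9 (Broken link): blocked_by=4 -> Race condition

SQL:
SELECT a.title AS item, b.title AS blocked_by
FROM tickets a
LEFT JOIN tickets b ON a.blocked_by = b.id

Result:
item           | blocked_by    
---------------+---------------
Off by one     | NULL          
Login fails    | Off by one    
Export error   | Login fails   
Race condition | Login fails   
Wrong timezone | Race condition
Bad redirect   | Login fails   
Wrong total    | Bad redirect  
Missing icon   | Export error  
Broken link    | Race condition


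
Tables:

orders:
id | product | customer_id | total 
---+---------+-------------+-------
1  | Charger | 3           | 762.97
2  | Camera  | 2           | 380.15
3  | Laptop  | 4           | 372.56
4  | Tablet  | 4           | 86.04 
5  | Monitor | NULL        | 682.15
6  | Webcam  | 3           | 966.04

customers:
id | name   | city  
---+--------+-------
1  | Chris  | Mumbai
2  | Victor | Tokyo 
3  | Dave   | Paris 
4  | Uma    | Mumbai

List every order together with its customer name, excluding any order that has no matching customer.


INNER JOIN keeps only orders rows whose customer_id matches an id in customers. Walk through each order:
  - order 1 (Charger): customer_id=3 -> matches Dave
  - order 2 (Camera): customer_id=2 -> matches Victor
  - order 3 (Laptop): customer_id=4 -> matches Uma
  - order 4 (Tablet): customer_id=4 -> matches Uma
  - order 5 (Monitor): customer_id=NULL, no match -> dropped
  - order 6 (Webcam): customer_id=3 -> matches Dave
So 1 of 6 rows is dropped.

SQL:
SELECT a.product, b.name AS customer
FROM orders a
INNER JOIN customers b ON a.customer_id = b.id

Result:
product | customer
--------+---------
Charger | Dave    
Camera  | Victor  
Laptop  | Uma     
Tablet  | Uma     
Webcam  | Dave    


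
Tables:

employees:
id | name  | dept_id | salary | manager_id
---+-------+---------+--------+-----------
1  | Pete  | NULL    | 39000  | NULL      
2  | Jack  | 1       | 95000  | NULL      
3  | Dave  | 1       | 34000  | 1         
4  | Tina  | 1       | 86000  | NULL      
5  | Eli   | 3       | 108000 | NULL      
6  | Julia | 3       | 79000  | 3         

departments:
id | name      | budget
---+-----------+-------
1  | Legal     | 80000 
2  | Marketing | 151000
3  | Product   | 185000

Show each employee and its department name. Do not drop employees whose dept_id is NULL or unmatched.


LEFT JOIN keeps every row from employees (the left table); where dept_id has no match in departments, the department columns become NULL. Walk through each employee:
  - employee 1 (Pete): dept_id=NULL, no match -> kept with NULL
  - employee 2 (Jack): dept_id=1 -> matches Legal
  - employee 3 (Dave): dept_id=1 -> matches Legal
  - employee 4 (Tina): dept_id=1 -> matches Legal
  - employee 5 (Eli): dept_id=3 -> matches Product
  - employee 6 (Julia): dept_id=3 -> matches Product
All 6 rows appear; 1 has NULL department.

SQL:
SELECT a.name, b.name AS department
FROM employees a
LEFT JOIN departments b ON a.dept_id = b.id

Result:
name  | department
------+-----------
Pete  | NULL      
Jack  | Legal     
Dave  | Legal     
Tina  | Legal     
Eli   | Product   
Julia | Product   


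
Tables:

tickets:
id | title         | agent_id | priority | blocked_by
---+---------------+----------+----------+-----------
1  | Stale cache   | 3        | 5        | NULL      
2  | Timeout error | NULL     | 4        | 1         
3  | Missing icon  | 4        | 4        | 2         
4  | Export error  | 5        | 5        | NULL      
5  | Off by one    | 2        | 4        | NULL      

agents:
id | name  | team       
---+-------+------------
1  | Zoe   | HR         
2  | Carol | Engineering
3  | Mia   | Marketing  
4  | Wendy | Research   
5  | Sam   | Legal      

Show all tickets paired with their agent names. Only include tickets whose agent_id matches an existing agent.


INNER JOIN keeps only tickets rows whose agent_id matches an id in agents. Walk through each ticket:
  - ticket 1 (Stale cache): agent_id=3 -> matches Mia
  - ticket 2 (Timeout error): agent_id=NULL, no match -> dropped
  - ticket 3 (Missing icon): agent_id=4 -> matches Wendy
  - ticket 4 (Export error): agent_id=5 -> matches Sam
  - ticket 5 (Off by one): agent_id=2 -> matches Carol
So 1 of 5 rows is dropped.

SQL:
SELECT a.title, b.name AS agent
FROM tickets a
INNER JOIN agents b ON a.agent_id = b.id

Result:
title        | agent
-------------+------
Stale cache  | Mia  
Missing icon | Wendy
Export error | Sam  
Off by one   | Carol


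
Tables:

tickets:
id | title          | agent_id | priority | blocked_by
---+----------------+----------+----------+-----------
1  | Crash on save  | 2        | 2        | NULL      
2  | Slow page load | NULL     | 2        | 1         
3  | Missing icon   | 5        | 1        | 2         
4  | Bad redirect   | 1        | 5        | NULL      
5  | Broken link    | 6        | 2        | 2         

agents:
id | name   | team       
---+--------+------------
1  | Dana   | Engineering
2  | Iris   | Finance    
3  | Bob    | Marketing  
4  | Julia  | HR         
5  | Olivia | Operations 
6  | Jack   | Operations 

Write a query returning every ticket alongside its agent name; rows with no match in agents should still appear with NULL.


LEFT JOIN keeps every row from tickets (the left table); where agent_id has no match in agents, the agent columns become NULL. Walk through each ticket:
  - ticket 1 (Crash on save): agent_id=2 -> matches Iris
  - ticket 2 (Slow page load): agent_id=NULL, no match -> kept with NULL
  - ticket 3 (Missing icon): agent_id=5 -> matches Olivia
  - ticket 4 (Bad redirect): agent_id=1 -> matches Dana
  - ticket 5 (Broken link): agent_id=6 -> matches Jack
All 5 rows appear; 1 has NULL agent.

SQL:
SELECT a.title, b.name AS agent
FROM tickets a
LEFT JOIN agents b ON a.agent_id = b.id

Result:
title          | agent 
---------------+-------
Crash on save  | Iris  
Slow page load | NULL  
Missing icon   | Olivia
Bad redirect   | Dana  
Broken link    | Jack  


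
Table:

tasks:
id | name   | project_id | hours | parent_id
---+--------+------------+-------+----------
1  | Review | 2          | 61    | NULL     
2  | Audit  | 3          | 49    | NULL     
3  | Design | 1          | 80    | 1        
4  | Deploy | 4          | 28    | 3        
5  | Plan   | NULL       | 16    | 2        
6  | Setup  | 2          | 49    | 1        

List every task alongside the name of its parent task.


This is a self-join: tasks is joined to a second copy of itself, matching each row's parent_id to another row's id. Use LEFT JOIN so rows with parent_id=NULL are kept.
  - task 1 (Review): parent_id=NULL -> NULL
  - task 2 (Audit): parent_id=NULL -> NULL
  - task 3 (Design): parent_id=1 -> Review
  - task 4 (Deploy): parent_id=3 -> Design
  - task 5 (Plan): parent_id=2 -> Audit
  - task 6 (Setup): parent_id=1 -> Review

SQL:
SELECT a.name AS item, b.name AS parent
FROM tasks a
LEFT JOIN tasks b ON a.parent_id = b.id

Result:
item   | parent
-------+-------
Review | NULL  
Audit  | NULL  
Design | Review
Deploy | Design
Plan   | Audit 
Setup  | Review


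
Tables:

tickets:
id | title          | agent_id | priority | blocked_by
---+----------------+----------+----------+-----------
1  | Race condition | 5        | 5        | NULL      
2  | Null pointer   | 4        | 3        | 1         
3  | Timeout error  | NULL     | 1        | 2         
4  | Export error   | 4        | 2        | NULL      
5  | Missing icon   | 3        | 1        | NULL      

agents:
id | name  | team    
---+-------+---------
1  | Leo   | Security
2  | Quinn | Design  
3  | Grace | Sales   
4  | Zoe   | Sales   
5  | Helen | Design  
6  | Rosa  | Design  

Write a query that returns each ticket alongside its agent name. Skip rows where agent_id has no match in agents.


INNER JOIN keeps only tickets rows whose agent_id matches an id in agents. Walk through each ticket:
  - ticket 1 (Race condition): agent_id=5 -> matches Helen
  - ticket 2 (Null pointer): agent_id=4 -> matches Zoe
  - ticket 3 (Timeout error): agent_id=NULL, no match -> dropped
  - ticket 4 (Export error): agent_id=4 -> matches Zoe
  - ticket 5 (Missing icon): agent_id=3 -> matches Grace
So 1 of 5 rows is dropped.

SQL:
SELECT a.title, b.name AS agent
FROM tickets a
INNER JOIN agents b ON a.agent_id = b.id

Result:
title          | agent
---------------+------
Race condition | Helen
Null pointer   | Zoe  
Export error   | Zoe  
Missing icon   | Grace


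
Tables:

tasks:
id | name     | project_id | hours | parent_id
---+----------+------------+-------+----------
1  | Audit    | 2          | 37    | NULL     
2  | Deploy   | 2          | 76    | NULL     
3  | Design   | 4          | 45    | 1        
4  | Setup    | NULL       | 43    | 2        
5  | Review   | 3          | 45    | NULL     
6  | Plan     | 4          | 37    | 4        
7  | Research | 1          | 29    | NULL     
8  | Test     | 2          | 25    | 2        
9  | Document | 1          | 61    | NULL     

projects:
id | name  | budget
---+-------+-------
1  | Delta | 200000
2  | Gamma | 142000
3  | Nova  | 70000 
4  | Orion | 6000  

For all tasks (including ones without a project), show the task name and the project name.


LEFT JOIN keeps every row from tasks (the left table); where project_id has no match in projects, the project columns become NULL. Walk through each task:
  - task 1 (Audit): project_id=2 -> matches Gamma
  - task 2 (Deploy): project_id=2 -> matches Gamma
  - task 3 (Design): project_id=4 -> matches Orion
  - task 4 (Setup): project_id=NULL, no match -> kept with NULL
  - task 5 (Review): project_id=3 -> matches Nova
  - task 6 (Plan): project_id=4 -> matches Orion
  - task 7 (Research): project_id=1 -> matches Delta
  - task 8 (Test): project_id=2 -> matches Gamma
  - task 9 (Document): project_id=1 -> matches Delta
All 9 rows appear; 1 has NULL project.

SQL:
SELECT a.name, b.name AS project
FROM tasks a
LEFT JOIN projects b ON a.project_id = b.id

Result:
name     | project
---------+--------
Audit    | Gamma  
Deploy   | Gamma  
Design   | Orion  
Setup    | NULL   
Review   | Nova   
Plan     | Orion  
Research | Delta  
Test     | Gamma  
Document | Delta  


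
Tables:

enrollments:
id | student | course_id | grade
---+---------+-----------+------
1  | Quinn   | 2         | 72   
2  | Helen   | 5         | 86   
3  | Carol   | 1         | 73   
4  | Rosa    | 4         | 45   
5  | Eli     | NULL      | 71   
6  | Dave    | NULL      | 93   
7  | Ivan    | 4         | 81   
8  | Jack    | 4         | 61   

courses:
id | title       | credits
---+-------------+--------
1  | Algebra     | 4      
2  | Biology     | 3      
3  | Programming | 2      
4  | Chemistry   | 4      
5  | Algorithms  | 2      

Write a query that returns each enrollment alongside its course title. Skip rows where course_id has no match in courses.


INNER JOIN keeps only enrollments rows whose course_id matches an id in courses. Walk through each enrollment:
  - enrollment 1 (Quinn): course_id=2 -> matches Biology
  - enrollment 2 (Helen): course_id=5 -> matches Algorithms
  - enrollment 3 (Carol): course_id=1 -> matches Algebra
  - enrollment 4 (Rosa): course_id=4 -> matches Chemistry
  - enrollment 5 (Eli): course_id=NULL, no match -> dropped
  - enrollment 6 (Dave): course_id=NULL, no match -> dropped
  - enrollment 7 (Ivan): course_id=4 -> matches Chemistry
  - enrollment 8 (Jack): course_id=4 -> matches Chemistry
So 2 of 8 rows are dropped.

SQL:
SELECT a.student, b.title AS course
FROM enrollments a
INNER JOIN courses b ON a.course_id = b.id

Result:
student | course    
--------+-----------
Quinn   | Biology   
Helen   | Algorithms
Carol   | Algebra   
Rosa    | Chemistry 
Ivan    | Chemistry 
Jack    | Chemistry 


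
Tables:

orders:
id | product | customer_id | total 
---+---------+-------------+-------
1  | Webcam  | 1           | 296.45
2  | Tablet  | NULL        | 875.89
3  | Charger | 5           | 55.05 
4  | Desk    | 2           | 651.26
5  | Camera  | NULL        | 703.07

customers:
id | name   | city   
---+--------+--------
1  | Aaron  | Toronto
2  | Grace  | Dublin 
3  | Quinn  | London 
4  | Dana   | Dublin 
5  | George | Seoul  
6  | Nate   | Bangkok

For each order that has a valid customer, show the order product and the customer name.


INNER JOIN keeps only orders rows whose customer_id matches an id in customers. Walk through each order:
  - order 1 (Webcam): customer_id=1 -> matches Aaron
  - order 2 (Tablet): customer_id=NULL, no match -> dropped
  - order 3 (Charger): customer_id=5 -> matches George
  - order 4 (Desk): customer_id=2 -> matches Grace
  - order 5 (Camera): customer_id=NULL, no match -> dropped
So 2 of 5 rows are dropped.

SQL:
SELECT a.product, b.name AS customer
FROM orders a
INNER JOIN customers b ON a.customer_id = b.id

Result:
product | customer
--------+---------
Webcam  | Aaron   
Charger | George  
Desk    | Grace   


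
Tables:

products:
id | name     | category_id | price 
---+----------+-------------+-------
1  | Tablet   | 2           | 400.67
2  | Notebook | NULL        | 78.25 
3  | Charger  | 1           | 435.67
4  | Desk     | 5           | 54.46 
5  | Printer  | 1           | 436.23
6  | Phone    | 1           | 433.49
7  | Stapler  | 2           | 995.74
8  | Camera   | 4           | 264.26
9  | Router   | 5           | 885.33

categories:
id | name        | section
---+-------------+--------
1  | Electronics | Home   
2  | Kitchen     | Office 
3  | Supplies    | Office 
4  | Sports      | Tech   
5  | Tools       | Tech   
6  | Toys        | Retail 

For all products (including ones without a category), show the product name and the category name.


LEFT JOIN keeps every row from products (the left table); where category_id has no match in categories, the category columns become NULL. Walk through each product:
  - product 1 (Tablet): category_id=2 -> matches Kitchen
  - product 2 (Notebook): category_id=NULL, no match -> kept with NULL
  - product 3 (Charger): category_id=1 -> matches Electronics
  - product 4 (Desk): category_id=5 -> matches Tools
  - product 5 (Printer): category_id=1 -> matches Electronics
  - product 6 (Phone): category_id=1 -> matches Electronics
  - product 7 (Stapler): category_id=2 -> matches Kitchen
  - product 8 (Camera): category_id=4 -> matches Sports
  - product 9 (Router): category_id=5 -> matches Tools
All 9 rows appear; 1 has NULL category.

SQL:
SELECT a.name, b.name AS category
FROM products a
LEFT JOIN categories b ON a.category_id = b.id

Result:
name     | category   
---------+------------
Tablet   | Kitchen    
Notebook | NULL       
Charger  | Electronics
Desk     | Tools      
Printer  | Electronics
Phone    | Electronics
Stapler  | Kitchen    
Camera   | Sports     
Router   | Tools      


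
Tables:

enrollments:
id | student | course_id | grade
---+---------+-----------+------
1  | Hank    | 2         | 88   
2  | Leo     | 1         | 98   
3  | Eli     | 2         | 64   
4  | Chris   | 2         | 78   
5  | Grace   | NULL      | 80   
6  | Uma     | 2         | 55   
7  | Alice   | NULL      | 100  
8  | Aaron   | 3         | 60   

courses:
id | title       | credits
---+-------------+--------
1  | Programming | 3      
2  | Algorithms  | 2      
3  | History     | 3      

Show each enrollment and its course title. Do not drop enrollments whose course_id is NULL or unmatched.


LEFT JOIN keeps every row from enrollments (the left table); where course_id has no match in courses, the course columns become NULL. Walk through each enrollment:
  - enrollment 1 (Hank): course_id=2 -> matches Algorithms
  - enrollment 2 (Leo): course_id=1 -> matches Programming
  - enrollment 3 (Eli): course_id=2 -> matches Algorithms
  - enrollment 4 (Chris): course_id=2 -> matches Algorithms
  - enrollment 5 (Grace): course_id=NULL, no match -> kept with NULL
  - enrollment 6 (Uma): course_id=2 -> matches Algorithms
  - enrollment 7 (Alice): course_id=NULL, no match -> kept with NULL
  - enrollment 8 (Aaron): course_id=3 -> matches History
All 8 rows appear; 2 have NULL course.

SQL:
SELECT a.student, b.title AS course
FROM enrollments a
LEFT JOIN courses b ON a.course_id = b.id

Result:
student | course     
--------+------------
Hank    | Algorithms 
Leo     | Programming
Eli     | Algorithms 
Chris   | Algorithms 
Grace   | NULL       
Uma     | Algorithms 
Alice   | NULL       
Aaron   | History    


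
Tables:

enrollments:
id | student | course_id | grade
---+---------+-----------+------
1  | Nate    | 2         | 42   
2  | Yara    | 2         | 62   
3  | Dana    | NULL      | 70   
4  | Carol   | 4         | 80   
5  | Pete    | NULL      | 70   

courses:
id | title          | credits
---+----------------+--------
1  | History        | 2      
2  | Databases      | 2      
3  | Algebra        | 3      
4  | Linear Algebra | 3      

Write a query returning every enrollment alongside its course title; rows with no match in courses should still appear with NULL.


LEFT JOIN keeps every row from enrollments (the left table); where course_id has no match in courses, the course columns become NULL. Walk through each enrollment:
  - enrollment 1 (Nate): course_id=2 -> matches Databases
  - enrollment 2 (Yara): course_id=2 -> matches Databases
  - enrollment 3 (Dana): course_id=NULL, no match -> kept with NULL
  - enrollment 4 (Carol): course_id=4 -> matches Linear Algebra
  - enrollment 5 (Pete): course_id=NULL, no match -> kept with NULL
All 5 rows appear; 2 have NULL course.

SQL:
SELECT a.student, b.title AS course
FROM enrollments a
LEFT JOIN courses b ON a.course_id = b.id

Result:
student | course        
--------+---------------
Nate    | Databases     
Yara    | Databases     
Dana    | NULL          
Carol   | Linear Algebra
Pete    | NULL          


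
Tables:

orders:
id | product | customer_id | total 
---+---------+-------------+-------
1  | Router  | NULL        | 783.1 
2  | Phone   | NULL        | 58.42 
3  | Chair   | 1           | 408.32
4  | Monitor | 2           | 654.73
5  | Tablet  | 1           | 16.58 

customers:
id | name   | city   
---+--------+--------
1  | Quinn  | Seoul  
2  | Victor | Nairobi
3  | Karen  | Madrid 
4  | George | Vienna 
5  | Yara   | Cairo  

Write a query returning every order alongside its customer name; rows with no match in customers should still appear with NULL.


LEFT JOIN keeps every row from orders (the left table); where customer_id has no match in customers, the customer columns become NULL. Walk through each order:
  - order 1 (Router): customer_id=NULL, no match -> kept with NULL
  - order 2 (Phone): customer_id=NULL, no match -> kept with NULL
  - order 3 (Chair): customer_id=1 -> matches Quinn
  - order 4 (Monitor): customer_id=2 -> matches Victor
  - order 5 (Tablet): customer_id=1 -> matches Quinn
All 5 rows appear; 2 have NULL customer.

SQL:
SELECT a.product, b.name AS customer
FROM orders a
LEFT JOIN customers b ON a.customer_id = b.id

Result:
product | customer
--------+---------
Router  | NULL    
Phone   | NULL    
Chair   | Quinn   
Monitor | Victor  
Tablet  | Quinn   


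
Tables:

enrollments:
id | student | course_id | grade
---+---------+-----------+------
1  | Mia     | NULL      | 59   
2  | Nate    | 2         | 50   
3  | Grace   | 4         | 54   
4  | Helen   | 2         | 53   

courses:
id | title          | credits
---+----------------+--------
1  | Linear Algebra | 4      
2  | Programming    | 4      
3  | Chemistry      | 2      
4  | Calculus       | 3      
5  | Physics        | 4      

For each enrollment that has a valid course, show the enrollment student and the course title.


INNER JOIN keeps only enrollments rows whose course_id matches an id in courses. Walk through each enrollment:
  - enrollment 1 (Mia): course_id=NULL, no match -> dropped
  - enrollment 2 (Nate): course_id=2 -> matches Programming
  - enrollment 3 (Grace): course_id=4 -> matches Calculus
  - enrollment 4 (Helen): course_id=2 -> matches Programming
So 1 of 4 rows is dropped.

SQL:
SELECT a.student, b.title AS course
FROM enrollments a
INNER JOIN courses b ON a.course_id = b.id

Result:
student | course     
--------+------------
Nate    | Programming
Grace   | Calculus   
Helen   | Programming


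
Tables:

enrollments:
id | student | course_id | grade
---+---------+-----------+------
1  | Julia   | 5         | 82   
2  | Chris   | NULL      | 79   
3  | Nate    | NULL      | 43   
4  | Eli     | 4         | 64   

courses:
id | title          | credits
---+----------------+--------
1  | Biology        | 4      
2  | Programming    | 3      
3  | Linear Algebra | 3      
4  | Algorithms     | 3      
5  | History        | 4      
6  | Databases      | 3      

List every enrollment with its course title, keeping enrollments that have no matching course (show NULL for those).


LEFT JOIN keeps every row from enrollments (the left table); where course_id has no match in courses, the course columns become NULL. Walk through each enrollment:
  - enrollment 1 (Julia): course_id=5 -> matches History
  - enrollment 2 (Chris): course_id=NULL, no match -> kept with NULL
  - enrollment 3 (Nate): course_id=NULL, no match -> kept with NULL
  - enrollment 4 (Eli): course_id=4 -> matches Algorithms
All 4 rows appear; 2 have NULL course.

SQL:
SELECT a.student, b.title AS course
FROM enrollments a
LEFT JOIN courses b ON a.course_id = b.id

Result:
student | course    
--------+-----------
Julia   | History   
Chris   | NULL      
Nate    | NULL      
Eli     | Algorithms


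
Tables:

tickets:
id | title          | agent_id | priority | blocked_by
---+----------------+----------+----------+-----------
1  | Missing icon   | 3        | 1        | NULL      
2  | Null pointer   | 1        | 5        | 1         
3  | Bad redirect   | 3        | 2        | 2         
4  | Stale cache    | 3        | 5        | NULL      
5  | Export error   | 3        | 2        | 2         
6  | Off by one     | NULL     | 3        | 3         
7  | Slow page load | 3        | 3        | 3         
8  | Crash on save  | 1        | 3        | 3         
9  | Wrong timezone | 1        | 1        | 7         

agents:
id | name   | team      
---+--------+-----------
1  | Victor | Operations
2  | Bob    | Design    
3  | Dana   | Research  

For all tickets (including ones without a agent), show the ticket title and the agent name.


LEFT JOIN keeps every row from tickets (the left table); where agent_id has no match in agents, the agent columns become NULL. Walk through each ticket:
  - ticket 1 (Missing icon): agent_id=3 -> matches Dana
  - ticket 2 (Null pointer): agent_id=1 -> matches Victor
  - ticket 3 (Bad redirect): agent_id=3 -> matches Dana
  - ticket 4 (Stale cache): agent_id=3 -> matches Dana
  - ticket 5 (Export error): agent_id=3 -> matches Dana
  - ticket 6 (Off by one): agent_id=NULL, no match -> kept with NULL
  - ticket 7 (Slow page load): agent_id=3 -> matches Dana
  - ticket 8 (Crash on save): agent_id=1 -> matches Victor
  - ticket 9 (Wrong timezone): agent_id=1 -> matches Victor
All 9 rows appear; 1 has NULL agent.

SQL:
SELECT a.title, b.name AS agent
FROM tickets a
LEFT JOIN agents b ON a.agent_id = b.id

Result:
title          | agent 
---------------+-------
Missing icon   | Dana  
Null pointer   | Victor
Bad redirect   | Dana  
Stale cache    | Dana  
Export error   | Dana  
Off by one     | NULL  
Slow page load | Dana  
Crash on save  | Victor
Wrong timezone | Victor


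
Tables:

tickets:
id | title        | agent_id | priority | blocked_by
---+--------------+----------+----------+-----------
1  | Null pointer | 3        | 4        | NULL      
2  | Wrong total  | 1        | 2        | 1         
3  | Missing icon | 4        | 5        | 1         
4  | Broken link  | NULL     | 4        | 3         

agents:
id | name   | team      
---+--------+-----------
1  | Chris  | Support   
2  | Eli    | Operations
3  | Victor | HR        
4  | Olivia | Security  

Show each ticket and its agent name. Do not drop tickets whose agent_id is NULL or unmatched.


LEFT JOIN keeps every row from tickets (the left table); where agent_id has no match in agents, the agent columns become NULL. Walk through each ticket:
  - ticket 1 (Null pointer): agent_id=3 -> matches Victor
  - ticket 2 (Wrong total): agent_id=1 -> matches Chris
  - ticket 3 (Missing icon): agent_id=4 -> matches Olivia
  - ticket 4 (Broken link): agent_id=NULL, no match -> kept with NULL
All 4 rows appear; 1 has NULL agent.

SQL:
SELECT a.title, b.name AS agent
FROM tickets a
LEFT JOIN agents b ON a.agent_id = b.id

Result:
title        | agent 
-------------+-------
Null pointer | Victor
Wrong total  | Chris 
Missing icon | Olivia
Broken link  | NULL  


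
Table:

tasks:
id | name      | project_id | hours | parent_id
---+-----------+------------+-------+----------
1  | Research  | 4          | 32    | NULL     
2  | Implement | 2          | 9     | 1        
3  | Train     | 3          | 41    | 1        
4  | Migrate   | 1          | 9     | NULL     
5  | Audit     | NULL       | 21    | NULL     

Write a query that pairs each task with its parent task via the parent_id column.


This is a self-join: tasks is joined to a second copy of itself, matching each row's parent_id to another row's id. Use LEFT JOIN so rows with parent_id=NULL are kept.
  - task 1 (Research): parent_id=NULL -> NULL
  - task 2 (Implement): parent_id=1 -> Research
  - task 3 (Train): parent_id=1 -> Research
  - task 4 (Migrate): parent_id=NULL -> NULL
  - task 5 (Audit): parent_id=NULL -> NULL

SQL:
SELECT a.name AS item, b.name AS parent
FROM tasks a
LEFT JOIN tasks b ON a.parent_id = b.id

Result:
item      | parent  
----------+---------
Research  | NULL    
Implement | Research
Train     | Research
Migrate   | NULL    
Audit     | NULL    


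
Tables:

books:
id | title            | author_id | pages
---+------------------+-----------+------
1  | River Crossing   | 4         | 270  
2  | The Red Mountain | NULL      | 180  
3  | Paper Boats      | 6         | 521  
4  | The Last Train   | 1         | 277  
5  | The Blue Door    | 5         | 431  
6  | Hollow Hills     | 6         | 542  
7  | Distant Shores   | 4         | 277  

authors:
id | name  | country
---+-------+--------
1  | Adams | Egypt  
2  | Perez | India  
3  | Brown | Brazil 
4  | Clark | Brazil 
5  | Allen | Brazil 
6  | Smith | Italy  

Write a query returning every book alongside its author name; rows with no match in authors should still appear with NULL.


LEFT JOIN keeps every row from books (the left table); where author_id has no match in authors, the author columns become NULL. Walk through each book:
  - book 1 (River Crossing): author_id=4 -> matches Clark
  - book 2 (The Red Mountain): author_id=NULL, no match -> kept with NULL
  - book 3 (Paper Boats): author_id=6 -> matches Smith
  - book 4 (The Last Train): author_id=1 -> matches Adams
  - book 5 (The Blue Door): author_id=5 -> matches Allen
  - book 6 (Hollow Hills): author_id=6 -> matches Smith
  - book 7 (Distant Shores): author_id=4 -> matches Clark
All 7 rows appear; 1 has NULL author.

SQL:
SELECT a.title, b.name AS author
FROM books a
LEFT JOIN authors b ON a.author_id = b.id

Result:
title            | author
-----------------+-------
River Crossing   | Clark 
The Red Mountain | NULL  
Paper Boats      | Smith 
The Last Train   | Adams 
The Blue Door    | Allen 
Hollow Hills     | Smith 
Distant Shores   | Clark 


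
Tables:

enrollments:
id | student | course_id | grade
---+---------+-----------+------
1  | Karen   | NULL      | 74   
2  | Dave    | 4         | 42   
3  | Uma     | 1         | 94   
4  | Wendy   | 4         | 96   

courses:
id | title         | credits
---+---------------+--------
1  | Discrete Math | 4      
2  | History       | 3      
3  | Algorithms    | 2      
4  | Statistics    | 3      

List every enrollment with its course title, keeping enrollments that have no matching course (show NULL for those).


LEFT JOIN keeps every row from enrollments (the left table); where course_id has no match in courses, the course columns become NULL. Walk through each enrollment:
  - enrollment 1 (Karen): course_id=NULL, no match -> kept with NULL
  - enrollment 2 (Dave): course_id=4 -> matches Statistics
  - enrollment 3 (Uma): course_id=1 -> matches Discrete Math
  - enrollment 4 (Wendy): course_id=4 -> matches Statistics
All 4 rows appear; 1 has NULL course.

SQL:
SELECT a.student, b.title AS course
FROM enrollments a
LEFT JOIN courses b ON a.course_id = b.id

Result:
student | course       
--------+--------------
Karen   | NULL         
Dave    | Statistics   
Uma     | Discrete Math
Wendy   | Statistics   


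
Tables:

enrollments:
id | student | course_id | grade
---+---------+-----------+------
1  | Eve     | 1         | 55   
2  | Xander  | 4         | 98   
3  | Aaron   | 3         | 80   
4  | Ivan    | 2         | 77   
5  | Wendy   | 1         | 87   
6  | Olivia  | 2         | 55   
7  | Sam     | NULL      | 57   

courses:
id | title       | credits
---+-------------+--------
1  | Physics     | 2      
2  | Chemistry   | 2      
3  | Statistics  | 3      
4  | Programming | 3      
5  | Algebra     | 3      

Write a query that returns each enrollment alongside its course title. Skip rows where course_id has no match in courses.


INNER JOIN keeps only enrollments rows whose course_id matches an id in courses. Walk through each enrollment:
  - enrollment 1 (Eve): course_id=1 -> matches Physics
  - enrollment 2 (Xander): course_id=4 -> matches Programming
  - enrollment 3 (Aaron): course_id=3 -> matches Statistics
  - enrollment 4 (Ivan): course_id=2 -> matches Chemistry
  - enrollment 5 (Wendy): course_id=1 -> matches Physics
  - enrollment 6 (Olivia): course_id=2 -> matches Chemistry
  - enrollment 7 (Sam): course_id=NULL, no match -> dropped
So 1 of 7 rows is dropped.

SQL:
SELECT a.student, b.title AS course
FROM enrollments a
INNER JOIN courses b ON a.course_id = b.id

Result:
student | course     
--------+------------
Eve     | Physics    
Xander  | Programming
Aaron   | Statistics 
Ivan    | Chemistry  
Wendy   | Physics    
Olivia  | Chemistry  


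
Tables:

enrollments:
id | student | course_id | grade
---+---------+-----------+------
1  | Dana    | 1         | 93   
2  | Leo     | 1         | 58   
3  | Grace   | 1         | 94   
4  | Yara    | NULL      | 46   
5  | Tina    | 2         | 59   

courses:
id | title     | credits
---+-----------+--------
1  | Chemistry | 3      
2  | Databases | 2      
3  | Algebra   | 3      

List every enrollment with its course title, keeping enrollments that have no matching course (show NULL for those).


LEFT JOIN keeps every row from enrollments (the left table); where course_id has no match in courses, the course columns become NULL. Walk through each enrollment:
  - enrollment 1 (Dana): course_id=1 -> matches Chemistry
  - enrollment 2 (Leo): course_id=1 -> matches Chemistry
  - enrollment 3 (Grace): course_id=1 -> matches Chemistry
  - enrollment 4 (Yara): course_id=NULL, no match -> kept with NULL
  - enrollment 5 (Tina): course_id=2 -> matches Databases
All 5 rows appear; 1 has NULL course.

SQL:
SELECT a.student, b.title AS course
FROM enrollments a
LEFT JOIN courses b ON a.course_id = b.id

Result:
student | course   
--------+----------
Dana    | Chemistry
Leo     | Chemistry
Grace   | Chemistry
Yara    | NULL     
Tina    | Databases


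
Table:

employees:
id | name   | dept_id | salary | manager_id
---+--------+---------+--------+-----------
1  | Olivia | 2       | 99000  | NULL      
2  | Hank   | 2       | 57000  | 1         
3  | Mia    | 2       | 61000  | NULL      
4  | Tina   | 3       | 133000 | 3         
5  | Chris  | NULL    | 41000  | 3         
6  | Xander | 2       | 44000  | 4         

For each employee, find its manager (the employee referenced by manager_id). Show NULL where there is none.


This is a self-join: employees is joined to a second copy of itself, matching each row's manager_id to another row's id. Use LEFT JOIN so rows with manager_id=NULL are kept.
  - employee 1 (Olivia): manager_id=NULL -> NULL
  - employee 2 (Hank): manager_id=1 -> Olivia
  - employee 3 (Mia): manager_id=NULL -> NULL
  - employee 4 (Tina): manager_id=3 -> Mia
  - employee 5 (Chris): manager_id=3 -> Mia
  - employee 6 (Xander): manager_id=4 -> Tina

SQL:
SELECT a.name AS item, b.name AS manager
FROM employees a
LEFT JOIN employees b ON a.manager_id = b.id

Result:
item   | manager
-------+--------
Olivia | NULL   
Hank   | Olivia 
Mia    | NULL   
Tina   | Mia    
Chris  | Mia    
Xander | Tina   
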